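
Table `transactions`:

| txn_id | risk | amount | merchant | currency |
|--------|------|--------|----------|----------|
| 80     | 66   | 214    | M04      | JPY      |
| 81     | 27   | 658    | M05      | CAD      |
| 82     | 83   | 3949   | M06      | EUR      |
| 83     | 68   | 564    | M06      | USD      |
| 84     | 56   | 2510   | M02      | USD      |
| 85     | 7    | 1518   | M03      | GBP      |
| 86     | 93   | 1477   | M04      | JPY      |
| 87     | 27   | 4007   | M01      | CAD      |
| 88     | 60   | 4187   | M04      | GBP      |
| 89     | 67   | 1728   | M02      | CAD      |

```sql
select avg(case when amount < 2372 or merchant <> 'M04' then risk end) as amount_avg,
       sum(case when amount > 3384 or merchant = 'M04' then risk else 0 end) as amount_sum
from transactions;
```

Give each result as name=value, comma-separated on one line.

[amount_avg: amount < 2372 or merchant <> 'M04']
txn_id=80: ✓ → 66
txn_id=81: ✓ → 27
txn_id=82: ✓ → 83
txn_id=83: ✓ → 68
txn_id=84: ✓ → 56
txn_id=85: ✓ → 7
txn_id=86: ✓ → 93
txn_id=87: ✓ → 27
txn_id=88: ✗
txn_id=89: ✓ → 67
amount_avg = (66 + 27 + 83 + 68 + 56 + 7 + 93 + 27 + 67) / 9 = 54.8888888889
—
[amount_sum: amount > 3384 or merchant = 'M04']
txn_id=80: ✓ → 66
txn_id=81: ✗
txn_id=82: ✓ → 83
txn_id=83: ✗
txn_id=84: ✗
txn_id=85: ✗
txn_id=86: ✓ → 93
txn_id=87: ✓ → 27
txn_id=88: ✓ → 60
txn_id=89: ✗
amount_sum = 66 + 83 + 93 + 27 + 60 = 329

amount_avg=54.8888888889, amount_sum=329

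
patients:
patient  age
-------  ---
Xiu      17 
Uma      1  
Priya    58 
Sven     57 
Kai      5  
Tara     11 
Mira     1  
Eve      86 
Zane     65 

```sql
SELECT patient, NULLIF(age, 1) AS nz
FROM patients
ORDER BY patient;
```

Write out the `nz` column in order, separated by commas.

patient=Eve: age=86 vs 1: differ → 86
patient=Kai: age=5 vs 1: differ → 5
patient=Mira: age=1 vs 1: equal → NULL
patient=Priya: age=58 vs 1: differ → 58
patient=Sven: age=57 vs 1: differ → 57
patient=Tara: age=11 vs 1: differ → 11
patient=Uma: age=1 vs 1: equal → NULL
patient=Xiu: age=17 vs 1: differ → 17
patient=Zane: age=65 vs 1: differ → 65

86, 5, NULL, 58, 57, 11, NULL, 17, 65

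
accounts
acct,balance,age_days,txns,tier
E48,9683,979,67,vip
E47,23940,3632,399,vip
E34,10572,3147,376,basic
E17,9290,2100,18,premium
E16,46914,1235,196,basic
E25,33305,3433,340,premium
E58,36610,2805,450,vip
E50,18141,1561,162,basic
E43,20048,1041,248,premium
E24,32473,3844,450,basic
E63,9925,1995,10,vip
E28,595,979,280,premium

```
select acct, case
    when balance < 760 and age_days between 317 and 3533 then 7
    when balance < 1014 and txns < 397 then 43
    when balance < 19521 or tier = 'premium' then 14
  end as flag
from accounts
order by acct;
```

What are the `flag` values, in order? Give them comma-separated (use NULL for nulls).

NULL, 14, NULL, 14, 7, 14, 14, NULL, 14, 14, NULL, 14

acct=E16: (no match → NULL) → NULL
acct=E17: balance < 19521 or tier = 'premium' → 14
acct=E24: (no match → NULL) → NULL
acct=E25: balance < 19521 or tier = 'premium' → 14
acct=E28: balance < 760 and age_days between 317 and 3533 → 7
acct=E34: balance < 19521 or tier = 'premium' → 14
acct=E43: balance < 19521 or tier = 'premium' → 14
acct=E47: (no match → NULL) → NULL
acct=E48: balance < 19521 or tier = 'premium' → 14
acct=E50: balance < 19521 or tier = 'premium' → 14
acct=E58: (no match → NULL) → NULL
acct=E63: balance < 19521 or tier = 'premium' → 14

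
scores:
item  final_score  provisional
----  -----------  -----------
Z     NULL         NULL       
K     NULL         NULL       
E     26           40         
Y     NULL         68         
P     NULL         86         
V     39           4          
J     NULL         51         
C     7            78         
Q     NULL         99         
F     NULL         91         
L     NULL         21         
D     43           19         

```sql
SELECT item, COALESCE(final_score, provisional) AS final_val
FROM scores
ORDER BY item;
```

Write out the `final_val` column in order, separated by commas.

item=C: final_score=7 → 7
item=D: final_score=43 → 43
item=E: final_score=26 → 26
item=F: final_score=NULL, provisional=91 → 91
item=J: final_score=NULL, provisional=51 → 51
item=K: final_score=NULL, provisional=NULL (all NULL) → NULL
item=L: final_score=NULL, provisional=21 → 21
item=P: final_score=NULL, provisional=86 → 86
item=Q: final_score=NULL, provisional=99 → 99
item=V: final_score=39 → 39
item=Y: final_score=NULL, provisional=68 → 68
item=Z: final_score=NULL, provisional=NULL (all NULL) → NULL

7, 43, 26, 91, 51, NULL, 21, 86, 99, 39, 68, NULL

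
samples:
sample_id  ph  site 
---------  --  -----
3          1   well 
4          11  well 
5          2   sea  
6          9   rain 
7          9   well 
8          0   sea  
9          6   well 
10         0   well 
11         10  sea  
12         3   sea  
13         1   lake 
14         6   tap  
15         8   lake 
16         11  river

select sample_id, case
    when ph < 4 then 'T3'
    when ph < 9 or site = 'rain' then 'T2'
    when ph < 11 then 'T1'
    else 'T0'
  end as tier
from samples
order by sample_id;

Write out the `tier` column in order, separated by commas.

sample_id=3: ph < 4 → T3
sample_id=4: ELSE → T0
sample_id=5: ph < 4 → T3
sample_id=6: ph < 9 or site = 'rain' → T2
sample_id=7: ph < 11 → T1
sample_id=8: ph < 4 → T3
sample_id=9: ph < 9 or site = 'rain' → T2
sample_id=10: ph < 4 → T3
sample_id=11: ph < 11 → T1
sample_id=12: ph < 4 → T3
sample_id=13: ph < 4 → T3
sample_id=14: ph < 9 or site = 'rain' → T2
sample_id=15: ph < 9 or site = 'rain' → T2
sample_id=16: ELSE → T0

T3, T0, T3, T2, T1, T3, T2, T3, T1, T3, T3, T2, T2, T0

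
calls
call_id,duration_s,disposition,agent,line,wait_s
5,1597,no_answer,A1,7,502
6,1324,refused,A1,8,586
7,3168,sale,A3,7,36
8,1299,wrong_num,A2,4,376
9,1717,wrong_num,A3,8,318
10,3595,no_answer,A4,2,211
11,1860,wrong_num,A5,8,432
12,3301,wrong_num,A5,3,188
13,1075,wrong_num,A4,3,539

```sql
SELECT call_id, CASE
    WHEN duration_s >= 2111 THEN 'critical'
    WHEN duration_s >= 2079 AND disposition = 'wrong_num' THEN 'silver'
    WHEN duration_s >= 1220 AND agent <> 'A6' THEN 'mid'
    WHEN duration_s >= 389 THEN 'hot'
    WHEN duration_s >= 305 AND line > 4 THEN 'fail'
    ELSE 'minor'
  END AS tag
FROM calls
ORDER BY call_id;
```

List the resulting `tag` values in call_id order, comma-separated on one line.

call_id=5: duration_s >= 1220 AND agent <> 'A6' → mid
call_id=6: duration_s >= 1220 AND agent <> 'A6' → mid
call_id=7: duration_s >= 2111 → critical
call_id=8: duration_s >= 1220 AND agent <> 'A6' → mid
call_id=9: duration_s >= 1220 AND agent <> 'A6' → mid
call_id=10: duration_s >= 2111 → critical
call_id=11: duration_s >= 1220 AND agent <> 'A6' → mid
call_id=12: duration_s >= 2111 → critical
call_id=13: duration_s >= 389 → hot

mid, mid, critical, mid, mid, critical, mid, critical, hot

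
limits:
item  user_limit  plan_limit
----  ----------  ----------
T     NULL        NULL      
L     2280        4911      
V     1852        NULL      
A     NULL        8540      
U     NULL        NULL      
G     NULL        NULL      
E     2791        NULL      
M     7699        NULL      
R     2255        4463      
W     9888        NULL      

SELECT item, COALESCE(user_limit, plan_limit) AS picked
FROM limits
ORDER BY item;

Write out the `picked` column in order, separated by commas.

item=A: user_limit=NULL, plan_limit=8540 → 8540
item=E: user_limit=2791 → 2791
item=G: user_limit=NULL, plan_limit=NULL (all NULL) → NULL
item=L: user_limit=2280 → 2280
item=M: user_limit=7699 → 7699
item=R: user_limit=2255 → 2255
item=T: user_limit=NULL, plan_limit=NULL (all NULL) → NULL
item=U: user_limit=NULL, plan_limit=NULL (all NULL) → NULL
item=V: user_limit=1852 → 1852
item=W: user_limit=9888 → 9888

8540, 2791, NULL, 2280, 7699, 2255, NULL, NULL, 1852, 9888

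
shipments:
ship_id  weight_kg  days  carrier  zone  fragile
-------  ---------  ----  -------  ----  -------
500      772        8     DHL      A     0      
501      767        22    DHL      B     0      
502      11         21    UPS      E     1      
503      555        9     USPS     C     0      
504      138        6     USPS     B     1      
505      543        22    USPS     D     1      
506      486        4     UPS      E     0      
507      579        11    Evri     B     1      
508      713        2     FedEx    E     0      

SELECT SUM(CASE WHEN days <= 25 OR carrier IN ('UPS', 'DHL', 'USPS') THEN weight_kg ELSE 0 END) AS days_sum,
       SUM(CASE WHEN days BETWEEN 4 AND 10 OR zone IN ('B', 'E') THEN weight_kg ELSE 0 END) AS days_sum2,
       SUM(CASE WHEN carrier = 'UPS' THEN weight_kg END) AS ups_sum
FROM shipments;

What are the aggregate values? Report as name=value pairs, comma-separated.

days_sum=4564, days_sum2=4021, ups_sum=497

[days_sum: days <= 25 OR carrier IN ('UPS', 'DHL', 'USPS')]
ship_id=500: ✓ → 772
ship_id=501: ✓ → 767
ship_id=502: ✓ → 11
ship_id=503: ✓ → 555
ship_id=504: ✓ → 138
ship_id=505: ✓ → 543
ship_id=506: ✓ → 486
ship_id=507: ✓ → 579
ship_id=508: ✓ → 713
days_sum = 772 + 767 + 11 + 555 + 138 + 543 + 486 + 579 + 713 = 4564
—
[days_sum2: days BETWEEN 4 AND 10 OR zone IN ('B', 'E')]
ship_id=500: ✓ → 772
ship_id=501: ✓ → 767
ship_id=502: ✓ → 11
ship_id=503: ✓ → 555
ship_id=504: ✓ → 138
ship_id=505: ✗
ship_id=506: ✓ → 486
ship_id=507: ✓ → 579
ship_id=508: ✓ → 713
days_sum2 = 772 + 767 + 11 + 555 + 138 + 486 + 579 + 713 = 4021
—
[ups_sum: carrier = 'UPS']
ship_id=500: ✗
ship_id=501: ✗
ship_id=502: ✓ → 11
ship_id=503: ✗
ship_id=504: ✗
ship_id=505: ✗
ship_id=506: ✓ → 486
ship_id=507: ✗
ship_id=508: ✗
ups_sum = 11 + 486 = 497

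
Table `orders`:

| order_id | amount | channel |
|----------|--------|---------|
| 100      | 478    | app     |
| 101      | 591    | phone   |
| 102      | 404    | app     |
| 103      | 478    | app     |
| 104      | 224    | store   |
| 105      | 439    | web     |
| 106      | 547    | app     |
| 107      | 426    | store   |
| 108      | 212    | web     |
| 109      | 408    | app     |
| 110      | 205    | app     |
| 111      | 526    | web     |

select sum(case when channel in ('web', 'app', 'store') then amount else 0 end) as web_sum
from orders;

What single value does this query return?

4347

order_id=100: ✓ → 478
order_id=101: ✗
order_id=102: ✓ → 404
order_id=103: ✓ → 478
order_id=104: ✓ → 224
order_id=105: ✓ → 439
order_id=106: ✓ → 547
order_id=107: ✓ → 426
order_id=108: ✓ → 212
order_id=109: ✓ → 408
order_id=110: ✓ → 205
order_id=111: ✓ → 526
web_sum = 478 + 404 + 478 + 224 + 439 + 547 + 426 + 212 + 408 + 205 + 526 = 4347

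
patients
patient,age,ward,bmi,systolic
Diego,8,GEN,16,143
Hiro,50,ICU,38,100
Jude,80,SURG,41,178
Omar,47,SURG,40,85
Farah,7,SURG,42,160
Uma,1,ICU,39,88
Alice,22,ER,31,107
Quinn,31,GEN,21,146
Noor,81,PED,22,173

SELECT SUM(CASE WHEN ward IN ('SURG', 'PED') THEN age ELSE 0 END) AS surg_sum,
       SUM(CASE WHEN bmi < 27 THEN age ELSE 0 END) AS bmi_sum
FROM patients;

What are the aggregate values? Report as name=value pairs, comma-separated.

[surg_sum: ward IN ('SURG', 'PED')]
patient=Diego: ✗
patient=Hiro: ✗
patient=Jude: ✓ → 80
patient=Omar: ✓ → 47
patient=Farah: ✓ → 7
patient=Uma: ✗
patient=Alice: ✗
patient=Quinn: ✗
patient=Noor: ✓ → 81
surg_sum = 80 + 47 + 7 + 81 = 215
—
[bmi_sum: bmi < 27]
patient=Diego: ✓ → 8
patient=Hiro: ✗
patient=Jude: ✗
patient=Omar: ✗
patient=Farah: ✗
patient=Uma: ✗
patient=Alice: ✗
patient=Quinn: ✓ → 31
patient=Noor: ✓ → 81
bmi_sum = 8 + 31 + 81 = 120

surg_sum=215, bmi_sum=120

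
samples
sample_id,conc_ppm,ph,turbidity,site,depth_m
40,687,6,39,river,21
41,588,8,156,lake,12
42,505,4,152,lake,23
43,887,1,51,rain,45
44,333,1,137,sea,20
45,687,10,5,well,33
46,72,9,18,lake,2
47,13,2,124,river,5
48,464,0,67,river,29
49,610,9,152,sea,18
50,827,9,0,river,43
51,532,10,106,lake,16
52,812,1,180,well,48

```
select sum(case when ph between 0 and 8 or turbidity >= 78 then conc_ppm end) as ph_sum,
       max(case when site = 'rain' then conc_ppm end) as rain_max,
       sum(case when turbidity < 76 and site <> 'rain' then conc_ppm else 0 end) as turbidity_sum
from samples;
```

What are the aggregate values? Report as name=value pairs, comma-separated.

[ph_sum: ph between 0 and 8 or turbidity >= 78]
sample_id=40: ✓ → 687
sample_id=41: ✓ → 588
sample_id=42: ✓ → 505
sample_id=43: ✓ → 887
sample_id=44: ✓ → 333
sample_id=45: ✗
sample_id=46: ✗
sample_id=47: ✓ → 13
sample_id=48: ✓ → 464
sample_id=49: ✓ → 610
sample_id=50: ✗
sample_id=51: ✓ → 532
sample_id=52: ✓ → 812
ph_sum = 687 + 588 + 505 + 887 + 333 + 13 + 464 + 610 + 532 + 812 = 5431
—
[rain_max: site = 'rain']
sample_id=40: ✗
sample_id=41: ✗
sample_id=42: ✗
sample_id=43: ✓ → 887
sample_id=44: ✗
sample_id=45: ✗
sample_id=46: ✗
sample_id=47: ✗
sample_id=48: ✗
sample_id=49: ✗
sample_id=50: ✗
sample_id=51: ✗
sample_id=52: ✗
rain_max = MAX(887) = 887
—
[turbidity_sum: turbidity < 76 and site <> 'rain']
sample_id=40: ✓ → 687
sample_id=41: ✗
sample_id=42: ✗
sample_id=43: ✗
sample_id=44: ✗
sample_id=45: ✓ → 687
sample_id=46: ✓ → 72
sample_id=47: ✗
sample_id=48: ✓ → 464
sample_id=49: ✗
sample_id=50: ✓ → 827
sample_id=51: ✗
sample_id=52: ✗
turbidity_sum = 687 + 687 + 72 + 464 + 827 = 2737

ph_sum=5431, rain_max=887, turbidity_sum=2737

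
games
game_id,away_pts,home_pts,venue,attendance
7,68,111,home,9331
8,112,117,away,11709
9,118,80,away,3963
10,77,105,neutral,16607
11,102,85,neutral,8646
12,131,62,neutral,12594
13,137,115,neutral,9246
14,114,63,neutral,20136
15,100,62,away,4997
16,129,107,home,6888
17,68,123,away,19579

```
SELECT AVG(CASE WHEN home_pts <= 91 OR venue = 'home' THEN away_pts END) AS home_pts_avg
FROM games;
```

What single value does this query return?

108.8571428571

game_id=7: ✓ → 68
game_id=8: ✗
game_id=9: ✓ → 118
game_id=10: ✗
game_id=11: ✓ → 102
game_id=12: ✓ → 131
game_id=13: ✗
game_id=14: ✓ → 114
game_id=15: ✓ → 100
game_id=16: ✓ → 129
game_id=17: ✗
home_pts_avg = (68 + 118 + 102 + 131 + 114 + 100 + 129) / 7 = 108.8571428571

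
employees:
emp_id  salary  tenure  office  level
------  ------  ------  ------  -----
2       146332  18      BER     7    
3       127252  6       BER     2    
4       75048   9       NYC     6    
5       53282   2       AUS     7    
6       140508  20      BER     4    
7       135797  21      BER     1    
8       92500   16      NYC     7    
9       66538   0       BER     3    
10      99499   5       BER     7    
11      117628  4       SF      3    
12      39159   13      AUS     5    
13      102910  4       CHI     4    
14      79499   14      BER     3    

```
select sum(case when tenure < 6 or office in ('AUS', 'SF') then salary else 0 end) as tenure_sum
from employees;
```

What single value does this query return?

479016

emp_id=2: ✗
emp_id=3: ✗
emp_id=4: ✗
emp_id=5: ✓ → 53282
emp_id=6: ✗
emp_id=7: ✗
emp_id=8: ✗
emp_id=9: ✓ → 66538
emp_id=10: ✓ → 99499
emp_id=11: ✓ → 117628
emp_id=12: ✓ → 39159
emp_id=13: ✓ → 102910
emp_id=14: ✗
tenure_sum = 53282 + 66538 + 99499 + 117628 + 39159 + 102910 = 479016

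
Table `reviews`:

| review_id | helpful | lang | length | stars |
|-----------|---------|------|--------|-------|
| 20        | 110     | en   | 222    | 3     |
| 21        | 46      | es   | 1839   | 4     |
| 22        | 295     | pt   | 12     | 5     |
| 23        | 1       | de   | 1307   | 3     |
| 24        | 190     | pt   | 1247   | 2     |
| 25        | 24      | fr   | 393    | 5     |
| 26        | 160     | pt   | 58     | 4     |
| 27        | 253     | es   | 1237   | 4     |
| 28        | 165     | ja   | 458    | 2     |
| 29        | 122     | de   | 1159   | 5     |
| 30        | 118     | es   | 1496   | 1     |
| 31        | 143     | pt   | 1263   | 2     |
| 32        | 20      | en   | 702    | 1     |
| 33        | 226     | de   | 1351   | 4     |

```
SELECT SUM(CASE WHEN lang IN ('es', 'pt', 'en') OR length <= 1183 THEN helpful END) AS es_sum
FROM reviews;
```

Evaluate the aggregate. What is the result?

review_id=20: ✓ → 110
review_id=21: ✓ → 46
review_id=22: ✓ → 295
review_id=23: ✗
review_id=24: ✓ → 190
review_id=25: ✓ → 24
review_id=26: ✓ → 160
review_id=27: ✓ → 253
review_id=28: ✓ → 165
review_id=29: ✓ → 122
review_id=30: ✓ → 118
review_id=31: ✓ → 143
review_id=32: ✓ → 20
review_id=33: ✗
es_sum = 110 + 46 + 295 + 190 + 24 + 160 + 253 + 165 + 122 + 118 + 143 + 20 = 1646

1646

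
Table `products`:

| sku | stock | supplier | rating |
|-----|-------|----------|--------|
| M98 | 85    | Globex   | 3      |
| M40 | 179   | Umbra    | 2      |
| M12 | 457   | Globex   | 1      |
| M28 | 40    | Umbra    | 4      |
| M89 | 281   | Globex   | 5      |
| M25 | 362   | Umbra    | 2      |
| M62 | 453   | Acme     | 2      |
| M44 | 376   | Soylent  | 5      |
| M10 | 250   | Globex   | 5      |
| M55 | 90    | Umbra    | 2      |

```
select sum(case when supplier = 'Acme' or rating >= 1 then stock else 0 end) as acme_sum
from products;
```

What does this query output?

2573

sku=M98: ✓ → 85
sku=M40: ✓ → 179
sku=M12: ✓ → 457
sku=M28: ✓ → 40
sku=M89: ✓ → 281
sku=M25: ✓ → 362
sku=M62: ✓ → 453
sku=M44: ✓ → 376
sku=M10: ✓ → 250
sku=M55: ✓ → 90
acme_sum = 85 + 179 + 457 + 40 + 281 + 362 + 453 + 376 + 250 + 90 = 2573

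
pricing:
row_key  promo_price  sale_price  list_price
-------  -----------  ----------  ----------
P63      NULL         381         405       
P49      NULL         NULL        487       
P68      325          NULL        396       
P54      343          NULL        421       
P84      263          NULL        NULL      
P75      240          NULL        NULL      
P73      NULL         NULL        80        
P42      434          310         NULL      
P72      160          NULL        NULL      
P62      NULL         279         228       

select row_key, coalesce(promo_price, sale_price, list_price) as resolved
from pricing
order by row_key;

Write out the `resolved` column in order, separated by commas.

434, 487, 343, 279, 381, 325, 160, 80, 240, 263

row_key=P42: promo_price=434 → 434
row_key=P49: promo_price=NULL, sale_price=NULL, list_price=487 → 487
row_key=P54: promo_price=343 → 343
row_key=P62: promo_price=NULL, sale_price=279 → 279
row_key=P63: promo_price=NULL, sale_price=381 → 381
row_key=P68: promo_price=325 → 325
row_key=P72: promo_price=160 → 160
row_key=P73: promo_price=NULL, sale_price=NULL, list_price=80 → 80
row_key=P75: promo_price=240 → 240
row_key=P84: promo_price=263 → 263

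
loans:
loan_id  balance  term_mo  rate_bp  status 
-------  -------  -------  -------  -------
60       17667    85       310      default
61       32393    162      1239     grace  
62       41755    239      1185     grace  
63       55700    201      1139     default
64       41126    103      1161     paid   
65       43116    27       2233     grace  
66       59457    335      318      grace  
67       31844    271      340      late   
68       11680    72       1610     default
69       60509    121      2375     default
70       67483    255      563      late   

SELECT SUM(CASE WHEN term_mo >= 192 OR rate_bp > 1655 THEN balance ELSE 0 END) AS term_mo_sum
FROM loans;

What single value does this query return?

359864

loan_id=60: ✗
loan_id=61: ✗
loan_id=62: ✓ → 41755
loan_id=63: ✓ → 55700
loan_id=64: ✗
loan_id=65: ✓ → 43116
loan_id=66: ✓ → 59457
loan_id=67: ✓ → 31844
loan_id=68: ✗
loan_id=69: ✓ → 60509
loan_id=70: ✓ → 67483
term_mo_sum = 41755 + 55700 + 43116 + 59457 + 31844 + 60509 + 67483 = 359864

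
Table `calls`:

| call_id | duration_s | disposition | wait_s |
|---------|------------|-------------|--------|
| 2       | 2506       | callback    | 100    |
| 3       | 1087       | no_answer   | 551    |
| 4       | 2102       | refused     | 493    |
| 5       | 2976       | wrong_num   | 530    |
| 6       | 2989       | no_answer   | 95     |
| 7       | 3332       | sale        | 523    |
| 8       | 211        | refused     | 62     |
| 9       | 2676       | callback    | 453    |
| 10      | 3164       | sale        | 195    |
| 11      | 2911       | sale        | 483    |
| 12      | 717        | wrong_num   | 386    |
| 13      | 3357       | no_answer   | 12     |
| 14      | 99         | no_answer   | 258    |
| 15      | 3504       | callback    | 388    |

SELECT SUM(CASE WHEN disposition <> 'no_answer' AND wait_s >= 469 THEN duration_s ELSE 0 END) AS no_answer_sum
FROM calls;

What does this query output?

call_id=2: ✗
call_id=3: ✗
call_id=4: ✓ → 2102
call_id=5: ✓ → 2976
call_id=6: ✗
call_id=7: ✓ → 3332
call_id=8: ✗
call_id=9: ✗
call_id=10: ✗
call_id=11: ✓ → 2911
call_id=12: ✗
call_id=13: ✗
call_id=14: ✗
call_id=15: ✗
no_answer_sum = 2102 + 2976 + 3332 + 2911 = 11321

11321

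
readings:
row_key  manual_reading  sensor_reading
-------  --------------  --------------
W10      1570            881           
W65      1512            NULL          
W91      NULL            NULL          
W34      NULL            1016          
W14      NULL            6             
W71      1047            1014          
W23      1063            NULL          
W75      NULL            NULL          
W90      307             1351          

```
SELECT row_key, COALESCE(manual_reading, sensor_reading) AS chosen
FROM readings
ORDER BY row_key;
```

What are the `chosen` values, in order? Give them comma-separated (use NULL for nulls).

1570, 6, 1063, 1016, 1512, 1047, NULL, 307, NULL

row_key=W10: manual_reading=1570 → 1570
row_key=W14: manual_reading=NULL, sensor_reading=6 → 6
row_key=W23: manual_reading=1063 → 1063
row_key=W34: manual_reading=NULL, sensor_reading=1016 → 1016
row_key=W65: manual_reading=1512 → 1512
row_key=W71: manual_reading=1047 → 1047
row_key=W75: manual_reading=NULL, sensor_reading=NULL (all NULL) → NULL
row_key=W90: manual_reading=307 → 307
row_key=W91: manual_reading=NULL, sensor_reading=NULL (all NULL) → NULL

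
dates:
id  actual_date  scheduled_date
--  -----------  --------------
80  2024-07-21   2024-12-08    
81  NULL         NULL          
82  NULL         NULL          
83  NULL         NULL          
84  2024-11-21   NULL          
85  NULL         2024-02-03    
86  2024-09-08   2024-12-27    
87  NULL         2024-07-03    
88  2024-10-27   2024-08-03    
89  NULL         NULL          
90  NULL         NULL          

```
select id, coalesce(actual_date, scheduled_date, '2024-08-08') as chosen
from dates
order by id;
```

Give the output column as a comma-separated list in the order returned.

id=80: actual_date=2024-07-21 → 2024-07-21
id=81: actual_date=NULL, scheduled_date=NULL, → literal 2024-08-08 → 2024-08-08
id=82: actual_date=NULL, scheduled_date=NULL, → literal 2024-08-08 → 2024-08-08
id=83: actual_date=NULL, scheduled_date=NULL, → literal 2024-08-08 → 2024-08-08
id=84: actual_date=2024-11-21 → 2024-11-21
id=85: actual_date=NULL, scheduled_date=2024-02-03 → 2024-02-03
id=86: actual_date=2024-09-08 → 2024-09-08
id=87: actual_date=NULL, scheduled_date=2024-07-03 → 2024-07-03
id=88: actual_date=2024-10-27 → 2024-10-27
id=89: actual_date=NULL, scheduled_date=NULL, → literal 2024-08-08 → 2024-08-08
id=90: actual_date=NULL, scheduled_date=NULL, → literal 2024-08-08 → 2024-08-08

2024-07-21, 2024-08-08, 2024-08-08, 2024-08-08, 2024-11-21, 2024-02-03, 2024-09-08, 2024-07-03, 2024-10-27, 2024-08-08, 2024-08-08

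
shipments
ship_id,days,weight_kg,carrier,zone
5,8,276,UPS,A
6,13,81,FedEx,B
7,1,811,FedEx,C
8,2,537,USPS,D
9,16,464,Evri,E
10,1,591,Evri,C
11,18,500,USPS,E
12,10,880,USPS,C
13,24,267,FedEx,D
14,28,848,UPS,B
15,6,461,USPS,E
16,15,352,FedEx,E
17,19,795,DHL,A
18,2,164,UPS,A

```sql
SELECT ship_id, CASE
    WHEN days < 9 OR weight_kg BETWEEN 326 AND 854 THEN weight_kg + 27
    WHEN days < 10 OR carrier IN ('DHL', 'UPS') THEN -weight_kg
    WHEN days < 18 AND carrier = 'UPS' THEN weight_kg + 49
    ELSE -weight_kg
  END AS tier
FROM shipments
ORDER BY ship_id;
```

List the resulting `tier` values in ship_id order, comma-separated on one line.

303, -81, 838, 564, 491, 618, 527, -880, -267, 875, 488, 379, 822, 191

ship_id=5: days < 9 OR weight_kg BETWEEN 326 AND 854 → 303
ship_id=6: ELSE → -81
ship_id=7: days < 9 OR weight_kg BETWEEN 326 AND 854 → 838
ship_id=8: days < 9 OR weight_kg BETWEEN 326 AND 854 → 564
ship_id=9: days < 9 OR weight_kg BETWEEN 326 AND 854 → 491
ship_id=10: days < 9 OR weight_kg BETWEEN 326 AND 854 → 618
ship_id=11: days < 9 OR weight_kg BETWEEN 326 AND 854 → 527
ship_id=12: ELSE → -880
ship_id=13: ELSE → -267
ship_id=14: days < 9 OR weight_kg BETWEEN 326 AND 854 → 875
ship_id=15: days < 9 OR weight_kg BETWEEN 326 AND 854 → 488
ship_id=16: days < 9 OR weight_kg BETWEEN 326 AND 854 → 379
ship_id=17: days < 9 OR weight_kg BETWEEN 326 AND 854 → 822
ship_id=18: days < 9 OR weight_kg BETWEEN 326 AND 854 → 191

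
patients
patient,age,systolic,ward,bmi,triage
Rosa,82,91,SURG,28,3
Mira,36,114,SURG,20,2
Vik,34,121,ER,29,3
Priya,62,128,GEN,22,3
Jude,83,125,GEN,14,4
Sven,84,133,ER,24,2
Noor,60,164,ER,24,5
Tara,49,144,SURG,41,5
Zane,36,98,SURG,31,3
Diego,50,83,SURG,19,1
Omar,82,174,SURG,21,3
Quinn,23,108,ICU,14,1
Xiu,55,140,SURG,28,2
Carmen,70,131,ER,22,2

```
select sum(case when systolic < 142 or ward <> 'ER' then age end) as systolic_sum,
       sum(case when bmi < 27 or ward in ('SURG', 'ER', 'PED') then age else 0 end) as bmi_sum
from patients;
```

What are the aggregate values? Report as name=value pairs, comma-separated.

systolic_sum=746, bmi_sum=806

[systolic_sum: systolic < 142 or ward <> 'ER']
patient=Rosa: ✓ → 82
patient=Mira: ✓ → 36
patient=Vik: ✓ → 34
patient=Priya: ✓ → 62
patient=Jude: ✓ → 83
patient=Sven: ✓ → 84
patient=Noor: ✗
patient=Tara: ✓ → 49
patient=Zane: ✓ → 36
patient=Diego: ✓ → 50
patient=Omar: ✓ → 82
patient=Quinn: ✓ → 23
patient=Xiu: ✓ → 55
patient=Carmen: ✓ → 70
systolic_sum = 82 + 36 + 34 + 62 + 83 + 84 + 49 + 36 + 50 + 82 + 23 + 55 + 70 = 746
—
[bmi_sum: bmi < 27 or ward in ('SURG', 'ER', 'PED')]
patient=Rosa: ✓ → 82
patient=Mira: ✓ → 36
patient=Vik: ✓ → 34
patient=Priya: ✓ → 62
patient=Jude: ✓ → 83
patient=Sven: ✓ → 84
patient=Noor: ✓ → 60
patient=Tara: ✓ → 49
patient=Zane: ✓ → 36
patient=Diego: ✓ → 50
patient=Omar: ✓ → 82
patient=Quinn: ✓ → 23
patient=Xiu: ✓ → 55
patient=Carmen: ✓ → 70
bmi_sum = 82 + 36 + 34 + 62 + 83 + 84 + 60 + 49 + 36 + 50 + 82 + 23 + 55 + 70 = 806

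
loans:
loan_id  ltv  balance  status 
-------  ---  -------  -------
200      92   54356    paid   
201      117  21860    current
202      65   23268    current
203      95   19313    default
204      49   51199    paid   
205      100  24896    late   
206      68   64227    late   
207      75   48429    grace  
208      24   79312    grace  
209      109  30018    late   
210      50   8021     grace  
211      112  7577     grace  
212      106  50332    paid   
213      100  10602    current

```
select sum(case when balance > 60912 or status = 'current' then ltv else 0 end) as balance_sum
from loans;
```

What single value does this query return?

loan_id=200: ✗
loan_id=201: ✓ → 117
loan_id=202: ✓ → 65
loan_id=203: ✗
loan_id=204: ✗
loan_id=205: ✗
loan_id=206: ✓ → 68
loan_id=207: ✗
loan_id=208: ✓ → 24
loan_id=209: ✗
loan_id=210: ✗
loan_id=211: ✗
loan_id=212: ✗
loan_id=213: ✓ → 100
balance_sum = 117 + 65 + 68 + 24 + 100 = 374

374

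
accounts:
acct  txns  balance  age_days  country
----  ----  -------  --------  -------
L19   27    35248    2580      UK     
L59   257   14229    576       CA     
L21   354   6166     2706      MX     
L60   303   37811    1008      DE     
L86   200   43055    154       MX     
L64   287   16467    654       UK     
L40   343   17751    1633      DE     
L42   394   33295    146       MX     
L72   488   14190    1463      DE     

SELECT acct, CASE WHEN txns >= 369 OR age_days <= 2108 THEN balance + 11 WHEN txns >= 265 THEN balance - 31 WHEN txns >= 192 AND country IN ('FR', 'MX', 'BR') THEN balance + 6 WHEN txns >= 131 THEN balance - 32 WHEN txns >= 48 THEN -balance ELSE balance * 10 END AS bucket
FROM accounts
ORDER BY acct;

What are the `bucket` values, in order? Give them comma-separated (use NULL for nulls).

acct=L19: ELSE → 352480
acct=L21: txns >= 265 → 6135
acct=L40: txns >= 369 OR age_days <= 2108 → 17762
acct=L42: txns >= 369 OR age_days <= 2108 → 33306
acct=L59: txns >= 369 OR age_days <= 2108 → 14240
acct=L60: txns >= 369 OR age_days <= 2108 → 37822
acct=L64: txns >= 369 OR age_days <= 2108 → 16478
acct=L72: txns >= 369 OR age_days <= 2108 → 14201
acct=L86: txns >= 369 OR age_days <= 2108 → 43066

352480, 6135, 17762, 33306, 14240, 37822, 16478, 14201, 43066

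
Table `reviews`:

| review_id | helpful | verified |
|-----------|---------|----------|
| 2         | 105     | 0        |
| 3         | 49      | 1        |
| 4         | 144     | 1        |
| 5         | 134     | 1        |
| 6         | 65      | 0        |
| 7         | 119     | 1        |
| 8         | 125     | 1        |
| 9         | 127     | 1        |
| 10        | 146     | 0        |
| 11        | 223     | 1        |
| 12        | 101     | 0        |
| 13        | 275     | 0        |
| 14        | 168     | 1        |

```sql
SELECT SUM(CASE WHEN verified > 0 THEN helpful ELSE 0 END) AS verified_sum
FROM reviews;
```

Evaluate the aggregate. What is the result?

1089

review_id=2: ✗
review_id=3: ✓ → 49
review_id=4: ✓ → 144
review_id=5: ✓ → 134
review_id=6: ✗
review_id=7: ✓ → 119
review_id=8: ✓ → 125
review_id=9: ✓ → 127
review_id=10: ✗
review_id=11: ✓ → 223
review_id=12: ✗
review_id=13: ✗
review_id=14: ✓ → 168
verified_sum = 49 + 144 + 134 + 119 + 125 + 127 + 223 + 168 = 1089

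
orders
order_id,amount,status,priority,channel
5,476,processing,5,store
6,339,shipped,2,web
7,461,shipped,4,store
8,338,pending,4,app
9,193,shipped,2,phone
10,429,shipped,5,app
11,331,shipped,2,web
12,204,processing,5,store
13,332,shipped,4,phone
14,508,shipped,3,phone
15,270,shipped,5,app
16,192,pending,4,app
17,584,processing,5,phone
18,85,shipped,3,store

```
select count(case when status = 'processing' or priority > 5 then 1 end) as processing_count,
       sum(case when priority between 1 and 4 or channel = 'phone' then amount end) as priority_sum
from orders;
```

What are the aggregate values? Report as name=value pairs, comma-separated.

[processing_count: status = 'processing' or priority > 5]
order_id=5: ✓ → 1
order_id=6: ✗
order_id=7: ✗
order_id=8: ✗
order_id=9: ✗
order_id=10: ✗
order_id=11: ✗
order_id=12: ✓ → 1
order_id=13: ✗
order_id=14: ✗
order_id=15: ✗
order_id=16: ✗
order_id=17: ✓ → 1
order_id=18: ✗
processing_count = COUNT(1, 1, 1) = 3
—
[priority_sum: priority between 1 and 4 or channel = 'phone']
order_id=5: ✗
order_id=6: ✓ → 339
order_id=7: ✓ → 461
order_id=8: ✓ → 338
order_id=9: ✓ → 193
order_id=10: ✗
order_id=11: ✓ → 331
order_id=12: ✗
order_id=13: ✓ → 332
order_id=14: ✓ → 508
order_id=15: ✗
order_id=16: ✓ → 192
order_id=17: ✓ → 584
order_id=18: ✓ → 85
priority_sum = 339 + 461 + 338 + 193 + 331 + 332 + 508 + 192 + 584 + 85 = 3363

processing_count=3, priority_sum=3363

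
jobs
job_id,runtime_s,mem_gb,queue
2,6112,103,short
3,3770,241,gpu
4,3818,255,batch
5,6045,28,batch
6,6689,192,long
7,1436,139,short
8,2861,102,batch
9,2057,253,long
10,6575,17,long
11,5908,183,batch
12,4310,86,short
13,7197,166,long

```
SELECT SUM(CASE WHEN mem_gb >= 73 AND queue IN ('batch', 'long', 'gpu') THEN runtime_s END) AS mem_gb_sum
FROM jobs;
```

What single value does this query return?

job_id=2: ✗
job_id=3: ✓ → 3770
job_id=4: ✓ → 3818
job_id=5: ✗
job_id=6: ✓ → 6689
job_id=7: ✗
job_id=8: ✓ → 2861
job_id=9: ✓ → 2057
job_id=10: ✗
job_id=11: ✓ → 5908
job_id=12: ✗
job_id=13: ✓ → 7197
mem_gb_sum = 3770 + 3818 + 6689 + 2861 + 2057 + 5908 + 7197 = 32300

32300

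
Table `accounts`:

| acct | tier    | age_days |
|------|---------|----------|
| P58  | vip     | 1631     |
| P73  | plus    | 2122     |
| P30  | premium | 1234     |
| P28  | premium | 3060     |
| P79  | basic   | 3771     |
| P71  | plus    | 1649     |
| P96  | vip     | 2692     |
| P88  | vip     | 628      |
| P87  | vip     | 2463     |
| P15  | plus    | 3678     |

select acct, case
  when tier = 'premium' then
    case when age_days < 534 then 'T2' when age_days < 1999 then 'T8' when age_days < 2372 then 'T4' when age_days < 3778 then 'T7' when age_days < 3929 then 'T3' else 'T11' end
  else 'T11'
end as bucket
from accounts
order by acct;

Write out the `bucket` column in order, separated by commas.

T11, T7, T8, T11, T11, T11, T11, T11, T11, T11

acct=P15: tier='plus' → outer ELSE → T11
acct=P28: tier='premium' → inner[age_days < 3778] → T7
acct=P30: tier='premium' → inner[age_days < 1999] → T8
acct=P58: tier='vip' → outer ELSE → T11
acct=P71: tier='plus' → outer ELSE → T11
acct=P73: tier='plus' → outer ELSE → T11
acct=P79: tier='basic' → outer ELSE → T11
acct=P87: tier='vip' → outer ELSE → T11
acct=P88: tier='vip' → outer ELSE → T11
acct=P96: tier='vip' → outer ELSE → T11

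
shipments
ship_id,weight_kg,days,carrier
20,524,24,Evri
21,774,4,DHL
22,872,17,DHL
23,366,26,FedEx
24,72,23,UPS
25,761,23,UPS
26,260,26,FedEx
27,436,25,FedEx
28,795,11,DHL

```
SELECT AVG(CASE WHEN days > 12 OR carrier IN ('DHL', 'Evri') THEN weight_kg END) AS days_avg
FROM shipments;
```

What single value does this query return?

ship_id=20: ✓ → 524
ship_id=21: ✓ → 774
ship_id=22: ✓ → 872
ship_id=23: ✓ → 366
ship_id=24: ✓ → 72
ship_id=25: ✓ → 761
ship_id=26: ✓ → 260
ship_id=27: ✓ → 436
ship_id=28: ✓ → 795
days_avg = (524 + 774 + 872 + 366 + 72 + 761 + 260 + 436 + 795) / 9 = 540

540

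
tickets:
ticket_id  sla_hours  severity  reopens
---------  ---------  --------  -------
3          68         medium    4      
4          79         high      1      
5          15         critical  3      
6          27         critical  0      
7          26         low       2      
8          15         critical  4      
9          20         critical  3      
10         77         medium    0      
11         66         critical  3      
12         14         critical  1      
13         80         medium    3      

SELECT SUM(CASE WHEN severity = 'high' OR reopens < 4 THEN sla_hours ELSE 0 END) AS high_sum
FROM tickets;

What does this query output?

404

ticket_id=3: ✗
ticket_id=4: ✓ → 79
ticket_id=5: ✓ → 15
ticket_id=6: ✓ → 27
ticket_id=7: ✓ → 26
ticket_id=8: ✗
ticket_id=9: ✓ → 20
ticket_id=10: ✓ → 77
ticket_id=11: ✓ → 66
ticket_id=12: ✓ → 14
ticket_id=13: ✓ → 80
high_sum = 79 + 15 + 27 + 26 + 20 + 77 + 66 + 14 + 80 = 404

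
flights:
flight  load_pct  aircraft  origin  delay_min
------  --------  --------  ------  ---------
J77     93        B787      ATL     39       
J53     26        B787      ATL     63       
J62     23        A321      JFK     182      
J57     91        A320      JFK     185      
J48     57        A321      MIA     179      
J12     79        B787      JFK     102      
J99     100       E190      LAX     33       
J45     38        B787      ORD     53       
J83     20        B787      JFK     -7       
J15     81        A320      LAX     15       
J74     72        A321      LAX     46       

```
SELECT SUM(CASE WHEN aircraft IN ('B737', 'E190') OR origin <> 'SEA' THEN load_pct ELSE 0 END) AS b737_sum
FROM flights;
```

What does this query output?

flight=J77: ✓ → 93
flight=J53: ✓ → 26
flight=J62: ✓ → 23
flight=J57: ✓ → 91
flight=J48: ✓ → 57
flight=J12: ✓ → 79
flight=J99: ✓ → 100
flight=J45: ✓ → 38
flight=J83: ✓ → 20
flight=J15: ✓ → 81
flight=J74: ✓ → 72
b737_sum = 93 + 26 + 23 + 91 + 57 + 79 + 100 + 38 + 20 + 81 + 72 = 680

680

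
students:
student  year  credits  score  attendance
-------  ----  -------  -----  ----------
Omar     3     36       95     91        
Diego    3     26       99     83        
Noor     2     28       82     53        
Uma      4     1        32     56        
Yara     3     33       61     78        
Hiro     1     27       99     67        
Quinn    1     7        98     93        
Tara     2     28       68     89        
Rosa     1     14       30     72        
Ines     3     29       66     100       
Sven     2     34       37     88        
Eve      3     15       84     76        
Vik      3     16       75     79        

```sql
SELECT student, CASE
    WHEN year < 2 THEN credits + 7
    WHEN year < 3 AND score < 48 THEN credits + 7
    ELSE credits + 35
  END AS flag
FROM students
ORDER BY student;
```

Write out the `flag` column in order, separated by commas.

student=Diego: ELSE → 61
student=Eve: ELSE → 50
student=Hiro: year < 2 → 34
student=Ines: ELSE → 64
student=Noor: ELSE → 63
student=Omar: ELSE → 71
student=Quinn: year < 2 → 14
student=Rosa: year < 2 → 21
student=Sven: year < 3 AND score < 48 → 41
student=Tara: ELSE → 63
student=Uma: ELSE → 36
student=Vik: ELSE → 51
student=Yara: ELSE → 68

61, 50, 34, 64, 63, 71, 14, 21, 41, 63, 36, 51, 68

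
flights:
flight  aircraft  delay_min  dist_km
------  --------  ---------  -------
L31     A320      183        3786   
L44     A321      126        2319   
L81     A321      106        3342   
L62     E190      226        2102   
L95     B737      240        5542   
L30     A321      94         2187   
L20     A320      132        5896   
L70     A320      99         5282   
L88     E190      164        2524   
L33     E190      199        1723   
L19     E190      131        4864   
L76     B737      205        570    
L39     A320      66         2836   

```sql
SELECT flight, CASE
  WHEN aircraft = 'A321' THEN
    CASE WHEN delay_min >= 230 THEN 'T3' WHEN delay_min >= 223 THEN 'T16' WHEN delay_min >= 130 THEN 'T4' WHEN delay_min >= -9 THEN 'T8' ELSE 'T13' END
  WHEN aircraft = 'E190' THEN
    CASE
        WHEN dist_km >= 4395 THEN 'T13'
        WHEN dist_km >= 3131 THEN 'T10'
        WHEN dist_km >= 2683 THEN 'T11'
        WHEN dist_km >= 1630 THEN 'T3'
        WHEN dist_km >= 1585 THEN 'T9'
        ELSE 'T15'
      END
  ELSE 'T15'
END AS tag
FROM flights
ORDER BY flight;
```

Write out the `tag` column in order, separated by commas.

T13, T15, T8, T15, T3, T15, T8, T3, T15, T15, T8, T3, T15

flight=L19: aircraft='E190' → inner[dist_km >= 4395] → T13
flight=L20: aircraft='A320' → outer ELSE → T15
flight=L30: aircraft='A321' → inner[delay_min >= -9] → T8
flight=L31: aircraft='A320' → outer ELSE → T15
flight=L33: aircraft='E190' → inner[dist_km >= 1630] → T3
flight=L39: aircraft='A320' → outer ELSE → T15
flight=L44: aircraft='A321' → inner[delay_min >= -9] → T8
flight=L62: aircraft='E190' → inner[dist_km >= 1630] → T3
flight=L70: aircraft='A320' → outer ELSE → T15
flight=L76: aircraft='B737' → outer ELSE → T15
flight=L81: aircraft='A321' → inner[delay_min >= -9] → T8
flight=L88: aircraft='E190' → inner[dist_km >= 1630] → T3
flight=L95: aircraft='B737' → outer ELSE → T15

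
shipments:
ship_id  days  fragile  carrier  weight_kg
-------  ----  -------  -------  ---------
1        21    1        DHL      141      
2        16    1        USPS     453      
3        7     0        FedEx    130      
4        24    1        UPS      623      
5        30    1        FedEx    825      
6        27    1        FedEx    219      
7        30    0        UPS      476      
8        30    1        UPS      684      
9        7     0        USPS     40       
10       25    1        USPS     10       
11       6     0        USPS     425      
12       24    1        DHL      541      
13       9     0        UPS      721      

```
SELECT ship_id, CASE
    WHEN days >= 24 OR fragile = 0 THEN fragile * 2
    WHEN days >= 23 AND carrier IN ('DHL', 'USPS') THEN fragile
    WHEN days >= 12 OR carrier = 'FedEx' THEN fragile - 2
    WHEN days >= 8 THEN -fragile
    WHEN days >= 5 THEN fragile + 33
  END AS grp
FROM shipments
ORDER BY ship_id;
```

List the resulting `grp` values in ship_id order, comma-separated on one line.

-1, -1, 0, 2, 2, 2, 0, 2, 0, 2, 0, 2, 0

ship_id=1: days >= 12 OR carrier = 'FedEx' → -1
ship_id=2: days >= 12 OR carrier = 'FedEx' → -1
ship_id=3: days >= 24 OR fragile = 0 → 0
ship_id=4: days >= 24 OR fragile = 0 → 2
ship_id=5: days >= 24 OR fragile = 0 → 2
ship_id=6: days >= 24 OR fragile = 0 → 2
ship_id=7: days >= 24 OR fragile = 0 → 0
ship_id=8: days >= 24 OR fragile = 0 → 2
ship_id=9: days >= 24 OR fragile = 0 → 0
ship_id=10: days >= 24 OR fragile = 0 → 2
ship_id=11: days >= 24 OR fragile = 0 → 0
ship_id=12: days >= 24 OR fragile = 0 → 2
ship_id=13: days >= 24 OR fragile = 0 → 0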